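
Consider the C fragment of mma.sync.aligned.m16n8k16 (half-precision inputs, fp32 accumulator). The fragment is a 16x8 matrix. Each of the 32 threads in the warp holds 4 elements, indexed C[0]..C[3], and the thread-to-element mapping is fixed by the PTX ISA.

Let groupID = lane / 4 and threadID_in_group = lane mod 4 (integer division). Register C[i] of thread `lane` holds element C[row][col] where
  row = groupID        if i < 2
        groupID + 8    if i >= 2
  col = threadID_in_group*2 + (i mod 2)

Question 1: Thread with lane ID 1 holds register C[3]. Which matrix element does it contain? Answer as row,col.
1: gr=0,th=1
[3] (0+8,1*2+1) = (8,3)

8,3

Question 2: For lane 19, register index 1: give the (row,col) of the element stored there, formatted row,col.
4,7

lane 19: G=4 (19/4), T=3 (19%4)
i=1: r=4+0=4, c=3*2+1=7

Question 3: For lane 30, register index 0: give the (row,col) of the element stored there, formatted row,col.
lane 30: gr=7 (30/4), th=2 (30%4)
i=0: r=7+0=7, c=2*2+0=4

7,4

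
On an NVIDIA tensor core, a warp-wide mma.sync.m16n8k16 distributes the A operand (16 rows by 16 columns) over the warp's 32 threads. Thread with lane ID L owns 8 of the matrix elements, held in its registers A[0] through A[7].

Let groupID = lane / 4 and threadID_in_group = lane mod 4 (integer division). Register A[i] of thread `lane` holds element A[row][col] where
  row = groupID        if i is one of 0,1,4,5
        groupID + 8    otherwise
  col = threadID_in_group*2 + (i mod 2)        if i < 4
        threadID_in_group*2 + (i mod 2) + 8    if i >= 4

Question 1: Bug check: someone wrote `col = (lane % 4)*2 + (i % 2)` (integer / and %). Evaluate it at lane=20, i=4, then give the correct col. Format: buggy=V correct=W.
buggy=0 correct=8

`(lane % 4)*2 + (i % 2)`[20,4]=>0
20: grp=5,tig=0
[4] (5+0,0*2+0+8) = (5,8)
col: 0 vs 8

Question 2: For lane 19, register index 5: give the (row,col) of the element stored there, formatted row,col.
L=19=>grp=19>>2=4, tig=19&3=3
[5]=>row 4+0=4  col 3·2+1+8=15

4,15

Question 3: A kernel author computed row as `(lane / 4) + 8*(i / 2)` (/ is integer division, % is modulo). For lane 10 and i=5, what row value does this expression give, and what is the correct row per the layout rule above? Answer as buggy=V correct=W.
buggy=18 correct=2

`(lane / 4) + 8*(i / 2)`[10,5]→18
lane 10: G=2 (10/4), T=2 (10%4)
i=5: r=2+0=2, c=2*2+1+8=13
row: 18 vs 2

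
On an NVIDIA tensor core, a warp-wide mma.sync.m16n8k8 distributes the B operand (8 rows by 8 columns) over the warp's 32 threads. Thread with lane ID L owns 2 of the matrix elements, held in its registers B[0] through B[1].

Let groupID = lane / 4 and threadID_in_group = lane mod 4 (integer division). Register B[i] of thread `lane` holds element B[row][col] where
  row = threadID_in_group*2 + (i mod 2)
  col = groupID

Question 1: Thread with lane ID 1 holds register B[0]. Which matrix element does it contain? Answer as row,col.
2,0

lane 1: gr=0 (1/4), th=1 (1%4)
i=0: r=1*2+0=2, c=gr=0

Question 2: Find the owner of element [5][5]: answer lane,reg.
22,1

c=5⇒gr=5  r=5⇒th=2,odd=1
L=5*4+2=22  i=1=1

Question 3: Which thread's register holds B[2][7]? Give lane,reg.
c=7→G=7  r=2→T=1,p=0
L=7*4+1=29  i=0=0

29,0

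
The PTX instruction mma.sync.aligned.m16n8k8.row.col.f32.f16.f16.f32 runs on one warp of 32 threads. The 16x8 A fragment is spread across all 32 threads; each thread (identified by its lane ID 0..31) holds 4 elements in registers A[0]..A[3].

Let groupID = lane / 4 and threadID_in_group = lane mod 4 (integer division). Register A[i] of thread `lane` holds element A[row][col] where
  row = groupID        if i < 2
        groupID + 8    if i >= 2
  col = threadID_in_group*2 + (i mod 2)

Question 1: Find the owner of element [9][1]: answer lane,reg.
4,3

r=9→G=1,rhi=1  c=1→T=0,p=1
L=1*4+0=4  i=1*2+1=3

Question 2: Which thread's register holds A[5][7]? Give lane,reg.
r=5→G=5,rhi=0  c=7→T=3,p=1
L=5*4+3=23  i=0*2+1=1

23,1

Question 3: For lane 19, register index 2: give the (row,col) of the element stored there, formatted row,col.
12,6

lane 19: gid=4 (19/4), tid=3 (19%4)
i=2: r=4+8=12, c=3*2+0=6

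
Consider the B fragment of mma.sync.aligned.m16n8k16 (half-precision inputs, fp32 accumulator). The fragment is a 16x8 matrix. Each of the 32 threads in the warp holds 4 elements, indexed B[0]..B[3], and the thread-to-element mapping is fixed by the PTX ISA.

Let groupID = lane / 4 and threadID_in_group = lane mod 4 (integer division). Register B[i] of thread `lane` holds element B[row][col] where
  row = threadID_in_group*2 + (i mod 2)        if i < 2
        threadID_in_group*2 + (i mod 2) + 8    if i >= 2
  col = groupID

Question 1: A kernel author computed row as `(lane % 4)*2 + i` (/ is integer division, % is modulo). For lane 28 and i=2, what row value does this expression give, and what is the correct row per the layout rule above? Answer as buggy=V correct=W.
buggy=2 correct=8

`(lane % 4)*2 + i`[28,2]=>2
lane 28=>28/4=7, 28 mod 4=0
i=2  r:2·0+0+8=>8  c:7
row: 2 vs 8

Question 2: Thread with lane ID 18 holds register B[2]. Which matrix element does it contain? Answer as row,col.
12,4

lane 18: G=4 (18/4), T=2 (18%4)
i=2: r=2*2+0+8=12, c=G=4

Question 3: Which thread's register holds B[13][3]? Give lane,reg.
c=3→G=3  r=13→rhi=1,T=2,p=1
L=3*4+2=14  i=1*2+1=3

14,3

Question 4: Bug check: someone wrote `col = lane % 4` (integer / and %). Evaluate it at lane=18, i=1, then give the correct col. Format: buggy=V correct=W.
`lane % 4`[18,1]->2
18: gid=4,tid=2
[1] (2*2+1+0,4) = (5,4)
col: 2 vs 4

buggy=2 correct=4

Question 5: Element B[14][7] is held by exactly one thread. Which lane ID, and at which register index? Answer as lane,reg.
31,2

c: 7->gid=7  r: 14->r8=1,tid=3,i&1=0
L=7*4+3=31  i=1*2+0=2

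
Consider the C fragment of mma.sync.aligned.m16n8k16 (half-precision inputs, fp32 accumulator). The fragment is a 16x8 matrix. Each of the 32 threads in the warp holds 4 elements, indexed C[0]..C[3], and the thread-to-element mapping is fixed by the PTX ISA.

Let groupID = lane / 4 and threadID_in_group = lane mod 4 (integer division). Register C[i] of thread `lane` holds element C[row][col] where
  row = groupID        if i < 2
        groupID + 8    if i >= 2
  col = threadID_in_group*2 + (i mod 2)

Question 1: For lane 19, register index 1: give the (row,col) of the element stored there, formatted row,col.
4,7

lane 19: gid=4 (19/4), tid=3 (19%4)
i=1: r=4+0=4, c=3*2+1=7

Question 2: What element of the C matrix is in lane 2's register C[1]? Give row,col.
0,5

L=2⇒gr=2>>2=0, th=2&3=2
[1]⇒row 0+0=0  col 2·2+1=5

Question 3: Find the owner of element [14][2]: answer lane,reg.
25,2

r:14=>grp=6,rB=1  c:2=>tig=1,lo=0
L=6*4+1=25  i=1*2+0=2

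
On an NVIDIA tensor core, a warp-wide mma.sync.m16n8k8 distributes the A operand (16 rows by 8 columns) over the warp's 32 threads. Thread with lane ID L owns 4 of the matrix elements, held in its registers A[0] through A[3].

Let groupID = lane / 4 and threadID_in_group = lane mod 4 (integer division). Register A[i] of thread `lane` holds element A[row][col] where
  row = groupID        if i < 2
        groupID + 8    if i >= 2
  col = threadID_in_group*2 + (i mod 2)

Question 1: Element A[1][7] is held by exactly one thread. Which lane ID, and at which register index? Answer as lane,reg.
r:1=>grp=1,rB=0  c:7=>tig=3,lo=1
L=1*4+3=7  i=0*2+1=1

7,1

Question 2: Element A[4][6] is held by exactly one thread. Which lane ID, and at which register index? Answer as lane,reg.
r=4⇒gr=4,Rb=0  c=6⇒th=3,odd=0
L=4*4+3=19  i=0*2+0=0

19,0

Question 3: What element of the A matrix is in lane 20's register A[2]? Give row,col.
13,0

lane 20: grp=5 (20/4), tig=0 (20%4)
i=2: r=5+8=13, c=0*2+0=0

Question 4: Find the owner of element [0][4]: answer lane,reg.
2,0

r:0=>grp=0,rB=0  c:4=>tig=2,lo=0
L=0*4+2=2  i=0*2+0=0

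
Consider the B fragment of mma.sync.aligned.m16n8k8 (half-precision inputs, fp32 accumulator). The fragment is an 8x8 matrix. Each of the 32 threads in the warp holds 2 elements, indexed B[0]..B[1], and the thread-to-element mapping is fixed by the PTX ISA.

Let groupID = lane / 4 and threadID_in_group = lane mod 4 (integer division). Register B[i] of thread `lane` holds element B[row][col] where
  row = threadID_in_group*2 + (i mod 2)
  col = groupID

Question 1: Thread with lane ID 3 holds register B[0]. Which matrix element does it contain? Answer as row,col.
6,0

lane 3: gr=0 (3/4), th=3 (3%4)
i=0: r=3*2+0=6, c=gr=0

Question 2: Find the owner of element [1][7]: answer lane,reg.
28,1

c=7⇒gr=7  r=1⇒th=0,odd=1
L=7*4+0=28  i=1=1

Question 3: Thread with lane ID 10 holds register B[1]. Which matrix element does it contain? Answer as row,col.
10: g=2,t=2
[1] (2*2+1,2) = (5,2)

5,2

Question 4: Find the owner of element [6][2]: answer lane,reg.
c: 2->gid=2  r: 6->tid=3,i&1=0
L=2*4+3=11  i=0=0

11,0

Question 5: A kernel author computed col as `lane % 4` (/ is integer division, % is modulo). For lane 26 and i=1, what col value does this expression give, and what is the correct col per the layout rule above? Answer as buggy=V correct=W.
buggy=2 correct=6

`lane % 4`[26,1]->2
L=26->gid=26>>2=6, tid=26&3=2
[1]->row 2·2+1=5  col gid=6
col: 2 vs 6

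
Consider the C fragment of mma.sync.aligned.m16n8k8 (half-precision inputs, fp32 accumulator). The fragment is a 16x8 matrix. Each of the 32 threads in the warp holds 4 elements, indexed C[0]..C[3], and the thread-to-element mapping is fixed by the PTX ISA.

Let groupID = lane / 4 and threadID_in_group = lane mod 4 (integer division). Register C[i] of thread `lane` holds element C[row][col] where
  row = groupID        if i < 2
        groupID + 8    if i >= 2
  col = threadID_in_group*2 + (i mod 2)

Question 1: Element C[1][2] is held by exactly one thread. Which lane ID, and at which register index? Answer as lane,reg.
5,0

r=1⇒gr=1,Rb=0  c=2⇒th=1,odd=0
L=1*4+1=5  i=0*2+0=0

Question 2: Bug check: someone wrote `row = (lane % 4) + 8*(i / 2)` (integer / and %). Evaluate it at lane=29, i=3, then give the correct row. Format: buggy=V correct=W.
`(lane % 4) + 8*(i / 2)`[29,3]->9
L=29->g=29>>2=7, t=29&3=1
[3]->row 7+8=15  col 1·2+1=3
row: 9 vs 15

buggy=9 correct=15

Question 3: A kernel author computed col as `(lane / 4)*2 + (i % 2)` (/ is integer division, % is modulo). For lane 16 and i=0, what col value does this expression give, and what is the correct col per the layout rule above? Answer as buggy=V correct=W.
buggy=8 correct=0

`(lane / 4)*2 + (i % 2)`[16,0]→8
lane 16: G=4 (16/4), T=0 (16%4)
i=0: r=4+0=4, c=0*2+0=0
col: 8 vs 0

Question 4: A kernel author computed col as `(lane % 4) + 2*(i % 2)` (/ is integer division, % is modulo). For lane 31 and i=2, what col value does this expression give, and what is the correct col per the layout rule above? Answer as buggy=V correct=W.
`(lane % 4) + 2*(i % 2)`[31,2]->3
31: gid=7,tid=3
[2] (7+8,3*2+0) = (15,6)
col: 3 vs 6

buggy=3 correct=6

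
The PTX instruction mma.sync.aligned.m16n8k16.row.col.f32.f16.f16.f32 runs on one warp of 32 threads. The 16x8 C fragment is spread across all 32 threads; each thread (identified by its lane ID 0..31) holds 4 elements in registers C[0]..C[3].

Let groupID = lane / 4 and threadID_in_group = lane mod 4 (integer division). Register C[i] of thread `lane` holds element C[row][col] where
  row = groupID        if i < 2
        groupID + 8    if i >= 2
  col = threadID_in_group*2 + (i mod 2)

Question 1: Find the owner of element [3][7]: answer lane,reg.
15,1

r=3->g=3,rb=0  c=7->t=3,b0=1
L=3*4+3=15  i=0*2+1=1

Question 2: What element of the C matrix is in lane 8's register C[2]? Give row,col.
L=8->g=8>>2=2, t=8&3=0
[2]->row 2+8=10  col 0·2+0=0

10,0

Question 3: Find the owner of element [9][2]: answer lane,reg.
r=9→G=1,rhi=1  c=2→T=1,p=0
L=1*4+1=5  i=1*2+0=2

5,2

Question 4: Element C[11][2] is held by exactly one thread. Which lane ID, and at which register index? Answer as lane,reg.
13,2

r: 11->gid=3,r8=1  c: 2->tid=1,i&1=0
L=3*4+1=13  i=1*2+0=2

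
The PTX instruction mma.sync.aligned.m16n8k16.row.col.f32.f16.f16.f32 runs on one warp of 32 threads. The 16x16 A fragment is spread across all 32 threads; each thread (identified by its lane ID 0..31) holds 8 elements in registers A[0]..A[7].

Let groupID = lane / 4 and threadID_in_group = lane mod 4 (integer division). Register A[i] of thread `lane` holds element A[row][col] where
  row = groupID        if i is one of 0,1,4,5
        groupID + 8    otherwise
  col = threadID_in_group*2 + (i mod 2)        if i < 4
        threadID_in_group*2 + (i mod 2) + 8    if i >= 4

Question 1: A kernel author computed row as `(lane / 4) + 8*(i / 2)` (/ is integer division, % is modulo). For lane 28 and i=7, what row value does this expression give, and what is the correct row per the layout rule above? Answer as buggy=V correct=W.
`(lane / 4) + 8*(i / 2)`[28,7]->31
28: gid=7,tid=0
[7] (7+8,0*2+1+8) = (15,9)
row: 31 vs 15

buggy=31 correct=15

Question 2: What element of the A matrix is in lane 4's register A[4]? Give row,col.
1,8

L=4=>grp=4>>2=1, tig=4&3=0
[4]=>row 1+0=1  col 0·2+0+8=8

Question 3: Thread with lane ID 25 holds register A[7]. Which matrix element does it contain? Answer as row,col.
14,11

25: grp=6,tig=1
[7] (6+8,1*2+1+8) = (14,11)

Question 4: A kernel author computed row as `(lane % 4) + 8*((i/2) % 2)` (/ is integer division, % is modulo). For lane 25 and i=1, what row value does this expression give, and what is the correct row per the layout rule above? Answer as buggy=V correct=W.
buggy=1 correct=6

`(lane % 4) + 8*((i/2) % 2)`[25,1]=>1
L=25=>grp=25>>2=6, tig=25&3=1
[1]=>row 6+0=6  col 1·2+1+0=3
row: 1 vs 6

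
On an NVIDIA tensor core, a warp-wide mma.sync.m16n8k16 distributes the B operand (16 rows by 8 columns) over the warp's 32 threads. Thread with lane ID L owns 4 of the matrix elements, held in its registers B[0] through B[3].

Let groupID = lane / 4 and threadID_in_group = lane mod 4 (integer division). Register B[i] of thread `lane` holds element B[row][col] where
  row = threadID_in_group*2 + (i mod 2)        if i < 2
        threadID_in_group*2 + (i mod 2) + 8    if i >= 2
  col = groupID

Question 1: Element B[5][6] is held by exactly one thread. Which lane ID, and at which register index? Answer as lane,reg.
c: 6->gid=6  r: 5->r8=0,tid=2,i&1=1
L=6*4+2=26  i=0*2+1=1

26,1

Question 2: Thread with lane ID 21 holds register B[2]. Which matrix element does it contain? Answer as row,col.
lane 21: G=5 (21/4), T=1 (21%4)
i=2: r=1*2+0+8=10, c=G=5

10,5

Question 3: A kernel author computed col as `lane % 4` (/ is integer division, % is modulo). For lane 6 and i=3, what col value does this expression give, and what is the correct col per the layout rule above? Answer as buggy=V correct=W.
buggy=2 correct=1

`lane % 4`[6,3]⇒2
L=6⇒gr=6>>2=1, th=6&3=2
[3]⇒row 2·2+1+8=13  col gr=1
col: 2 vs 1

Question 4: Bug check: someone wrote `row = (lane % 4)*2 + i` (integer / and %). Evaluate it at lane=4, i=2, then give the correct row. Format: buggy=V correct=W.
`(lane % 4)*2 + i`[4,2]->2
lane 4: gid=1 (4/4), tid=0 (4%4)
i=2: r=0*2+0+8=8, c=gid=1
row: 2 vs 8

buggy=2 correct=8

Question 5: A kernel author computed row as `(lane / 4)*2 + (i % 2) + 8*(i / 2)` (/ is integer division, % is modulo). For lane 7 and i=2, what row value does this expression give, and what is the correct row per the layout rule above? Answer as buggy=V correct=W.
`(lane / 4)*2 + (i % 2) + 8*(i / 2)`[7,2]->10
7: g=1,t=3
[2] (3*2+0+8,1) = (14,1)
row: 10 vs 14

buggy=10 correct=14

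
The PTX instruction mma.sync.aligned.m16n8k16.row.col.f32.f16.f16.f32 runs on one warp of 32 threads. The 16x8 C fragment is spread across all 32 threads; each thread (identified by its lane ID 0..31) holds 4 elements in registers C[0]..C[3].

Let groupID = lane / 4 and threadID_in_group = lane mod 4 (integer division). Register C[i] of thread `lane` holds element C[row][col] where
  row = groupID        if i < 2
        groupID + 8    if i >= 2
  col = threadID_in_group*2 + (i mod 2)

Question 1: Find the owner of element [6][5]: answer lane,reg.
26,1

r:6=>grp=6,rB=0  c:5=>tig=2,lo=1
L=6*4+2=26  i=0*2+1=1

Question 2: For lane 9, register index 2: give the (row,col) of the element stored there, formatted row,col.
lane 9->9/4=2, 9 mod 4=1
i=2  r:2+8->10  c:2·1+0->2

10,2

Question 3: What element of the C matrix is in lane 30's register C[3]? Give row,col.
15,5

L=30=>grp=30>>2=7, tig=30&3=2
[3]=>row 7+8=15  col 2·2+1=5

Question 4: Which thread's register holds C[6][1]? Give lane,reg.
r=6⇒gr=6,Rb=0  c=1⇒th=0,odd=1
L=6*4+0=24  i=0*2+1=1

24,1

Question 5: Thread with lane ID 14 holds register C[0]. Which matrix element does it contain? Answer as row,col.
lane 14->14/4=3, 14 mod 4=2
i=0  r:3+0->3  c:2·2+0->4

3,4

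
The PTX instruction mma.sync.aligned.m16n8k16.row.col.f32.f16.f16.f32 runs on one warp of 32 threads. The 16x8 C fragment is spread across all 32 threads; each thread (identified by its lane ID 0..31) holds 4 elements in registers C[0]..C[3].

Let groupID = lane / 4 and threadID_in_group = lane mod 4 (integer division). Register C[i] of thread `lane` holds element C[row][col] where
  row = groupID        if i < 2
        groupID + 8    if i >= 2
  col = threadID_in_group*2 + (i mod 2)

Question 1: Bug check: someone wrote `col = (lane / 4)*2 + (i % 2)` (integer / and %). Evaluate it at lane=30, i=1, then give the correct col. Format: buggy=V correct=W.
`(lane / 4)*2 + (i % 2)`[30,1]⇒15
lane 30: gr=7 (30/4), th=2 (30%4)
i=1: r=7+0=7, c=2*2+1=5
col: 15 vs 5

buggy=15 correct=5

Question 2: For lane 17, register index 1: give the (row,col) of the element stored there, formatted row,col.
4,3

17: G=4,T=1
[1] (4+0,1*2+1) = (4,3)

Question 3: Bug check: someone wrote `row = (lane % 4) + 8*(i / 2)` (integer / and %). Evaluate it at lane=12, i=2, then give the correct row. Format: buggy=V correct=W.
`(lane % 4) + 8*(i / 2)`[12,2]=>8
12: grp=3,tig=0
[2] (3+8,0*2+0) = (11,0)
row: 8 vs 11

buggy=8 correct=11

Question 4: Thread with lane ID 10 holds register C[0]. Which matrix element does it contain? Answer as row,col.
2,4

10: g=2,t=2
[0] (2+0,2*2+0) = (2,4)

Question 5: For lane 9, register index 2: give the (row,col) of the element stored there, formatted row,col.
lane 9⇒9/4=2, 9 mod 4=1
i=2  r:2+8⇒10  c:2·1+0⇒2

10,2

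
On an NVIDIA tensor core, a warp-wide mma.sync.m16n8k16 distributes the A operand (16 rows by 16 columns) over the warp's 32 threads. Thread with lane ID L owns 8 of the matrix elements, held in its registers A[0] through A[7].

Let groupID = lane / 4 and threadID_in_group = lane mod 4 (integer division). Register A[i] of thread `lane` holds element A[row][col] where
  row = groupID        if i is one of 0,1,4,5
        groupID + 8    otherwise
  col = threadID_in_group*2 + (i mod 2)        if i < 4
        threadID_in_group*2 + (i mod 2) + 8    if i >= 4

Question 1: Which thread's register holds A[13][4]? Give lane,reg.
22,2

r=13->g=5,rb=1  c=4->cb=0,t=2,b0=0
L=5*4+2=22  i=0*4+1*2+0=2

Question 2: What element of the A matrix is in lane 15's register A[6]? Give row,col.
lane 15: grp=3 (15/4), tig=3 (15%4)
i=6: r=3+8=11, c=3*2+0+8=14

11,14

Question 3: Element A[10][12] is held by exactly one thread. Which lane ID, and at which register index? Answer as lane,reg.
r=10->g=2,rb=1  c=12->cb=1,t=2,b0=0
L=2*4+2=10  i=1*4+1*2+0=6

10,6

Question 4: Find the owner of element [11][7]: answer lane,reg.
15,3

r=11->g=3,rb=1  c=7->cb=0,t=3,b0=1
L=3*4+3=15  i=0*4+1*2+1=3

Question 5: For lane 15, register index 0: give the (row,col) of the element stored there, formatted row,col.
3,6

L=15->gid=15>>2=3, tid=15&3=3
[0]->row 3+0=3  col 3·2+0+0=6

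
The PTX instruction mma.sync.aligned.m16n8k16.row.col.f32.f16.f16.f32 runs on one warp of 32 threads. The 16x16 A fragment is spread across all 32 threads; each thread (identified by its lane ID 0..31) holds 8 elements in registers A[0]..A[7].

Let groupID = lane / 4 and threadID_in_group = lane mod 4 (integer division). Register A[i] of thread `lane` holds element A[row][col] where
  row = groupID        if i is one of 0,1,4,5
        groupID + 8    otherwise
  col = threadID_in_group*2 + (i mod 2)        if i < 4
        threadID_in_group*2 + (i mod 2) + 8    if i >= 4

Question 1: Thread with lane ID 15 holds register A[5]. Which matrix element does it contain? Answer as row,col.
15: G=3,T=3
[5] (3+0,3*2+1+8) = (3,15)

3,15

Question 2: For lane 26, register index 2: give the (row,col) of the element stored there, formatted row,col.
14,4

lane 26⇒26/4=6, 26 mod 4=2
i=2  r:6+8⇒14  c:2·2+0+0⇒4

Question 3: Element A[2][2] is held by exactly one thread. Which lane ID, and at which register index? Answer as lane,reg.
r:2=>grp=2,rB=0  c:2=>cB=0,tig=1,lo=0
L=2*4+1=9  i=0*4+0*2+0=0

9,0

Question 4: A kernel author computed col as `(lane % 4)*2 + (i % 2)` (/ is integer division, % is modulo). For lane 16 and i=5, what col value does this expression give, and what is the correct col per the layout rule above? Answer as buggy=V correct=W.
`(lane % 4)*2 + (i % 2)`[16,5]->1
lane 16: gid=4 (16/4), tid=0 (16%4)
i=5: r=4+0=4, c=0*2+1+8=9
col: 1 vs 9

buggy=1 correct=9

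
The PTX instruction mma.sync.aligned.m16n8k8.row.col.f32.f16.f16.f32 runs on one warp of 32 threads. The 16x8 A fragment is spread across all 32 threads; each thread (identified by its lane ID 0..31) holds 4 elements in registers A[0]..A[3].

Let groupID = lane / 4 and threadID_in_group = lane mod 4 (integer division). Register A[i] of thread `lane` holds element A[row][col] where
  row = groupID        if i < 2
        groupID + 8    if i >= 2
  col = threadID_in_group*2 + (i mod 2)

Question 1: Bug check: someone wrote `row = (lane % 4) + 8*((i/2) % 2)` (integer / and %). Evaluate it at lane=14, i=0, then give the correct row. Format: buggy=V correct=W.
`(lane % 4) + 8*((i/2) % 2)`[14,0]->2
lane 14->14/4=3, 14 mod 4=2
i=0  r:3+0->3  c:2·2+0->4
row: 2 vs 3

buggy=2 correct=3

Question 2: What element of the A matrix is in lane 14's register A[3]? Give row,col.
11,5

L=14->g=14>>2=3, t=14&3=2
[3]->row 3+8=11  col 2·2+1=5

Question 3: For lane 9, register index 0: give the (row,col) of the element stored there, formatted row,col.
9: G=2,T=1
[0] (2+0,1*2+0) = (2,2)

2,2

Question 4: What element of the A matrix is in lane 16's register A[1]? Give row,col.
L=16->gid=16>>2=4, tid=16&3=0
[1]->row 4+0=4  col 0·2+1=1

4,1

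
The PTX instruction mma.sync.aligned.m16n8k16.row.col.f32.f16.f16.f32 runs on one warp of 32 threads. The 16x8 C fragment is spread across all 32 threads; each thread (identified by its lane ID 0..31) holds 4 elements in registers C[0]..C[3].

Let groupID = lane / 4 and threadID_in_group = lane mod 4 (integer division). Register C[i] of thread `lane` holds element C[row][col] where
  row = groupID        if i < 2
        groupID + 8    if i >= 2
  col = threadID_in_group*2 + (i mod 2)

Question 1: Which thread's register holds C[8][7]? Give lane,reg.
3,3

r=8->g=0,rb=1  c=7->t=3,b0=1
L=0*4+3=3  i=1*2+1=3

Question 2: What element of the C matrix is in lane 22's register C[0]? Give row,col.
22: G=5,T=2
[0] (5+0,2*2+0) = (5,4)

5,4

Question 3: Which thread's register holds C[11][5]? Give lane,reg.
14,3

r=11→G=3,rhi=1  c=5→T=2,p=1
L=3*4+2=14  i=1*2+1=3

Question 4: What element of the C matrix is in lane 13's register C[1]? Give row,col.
3,3

lane 13: G=3 (13/4), T=1 (13%4)
i=1: r=3+0=3, c=1*2+1=3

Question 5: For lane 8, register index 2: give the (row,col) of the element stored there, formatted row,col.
lane 8->8/4=2, 8 mod 4=0
i=2  r:2+8->10  c:2·0+0->0

10,0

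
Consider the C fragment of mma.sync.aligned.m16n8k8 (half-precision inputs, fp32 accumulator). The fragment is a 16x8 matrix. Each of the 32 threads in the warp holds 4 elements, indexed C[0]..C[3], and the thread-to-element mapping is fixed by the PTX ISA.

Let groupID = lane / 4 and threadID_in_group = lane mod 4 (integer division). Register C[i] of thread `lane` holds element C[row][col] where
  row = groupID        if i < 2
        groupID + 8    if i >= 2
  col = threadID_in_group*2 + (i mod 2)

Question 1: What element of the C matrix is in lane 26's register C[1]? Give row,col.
6,5

26: G=6,T=2
[1] (6+0,2*2+1) = (6,5)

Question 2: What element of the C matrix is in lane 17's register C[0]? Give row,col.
lane 17=>17/4=4, 17 mod 4=1
i=0  r:4+0=>4  c:2·1+0=>2

4,2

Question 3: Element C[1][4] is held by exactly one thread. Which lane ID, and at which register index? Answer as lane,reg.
6,0

r: 1->gid=1,r8=0  c: 4->tid=2,i&1=0
L=1*4+2=6  i=0*2+0=0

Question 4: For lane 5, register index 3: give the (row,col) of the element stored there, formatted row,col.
9,3

lane 5→5/4=1, 5 mod 4=1
i=3  r:1+8→9  c:2·1+1→3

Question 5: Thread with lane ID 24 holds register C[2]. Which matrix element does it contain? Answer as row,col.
L=24→G=24>>2=6, T=24&3=0
[2]→row 6+8=14  col 0·2+0=0

14,0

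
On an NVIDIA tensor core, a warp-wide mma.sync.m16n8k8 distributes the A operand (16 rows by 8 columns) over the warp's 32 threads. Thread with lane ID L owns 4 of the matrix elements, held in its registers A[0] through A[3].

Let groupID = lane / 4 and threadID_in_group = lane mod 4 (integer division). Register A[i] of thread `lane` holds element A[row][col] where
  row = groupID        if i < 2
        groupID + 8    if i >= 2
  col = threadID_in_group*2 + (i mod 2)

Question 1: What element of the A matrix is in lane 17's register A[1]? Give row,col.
17: gid=4,tid=1
[1] (4+0,1*2+1) = (4,3)

4,3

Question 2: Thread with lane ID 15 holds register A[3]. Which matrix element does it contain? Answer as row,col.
11,7

15: gr=3,th=3
[3] (3+8,3*2+1) = (11,7)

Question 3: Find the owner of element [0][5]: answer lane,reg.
2,1

r=0⇒gr=0,Rb=0  c=5⇒th=2,odd=1
L=0*4+2=2  i=0*2+1=1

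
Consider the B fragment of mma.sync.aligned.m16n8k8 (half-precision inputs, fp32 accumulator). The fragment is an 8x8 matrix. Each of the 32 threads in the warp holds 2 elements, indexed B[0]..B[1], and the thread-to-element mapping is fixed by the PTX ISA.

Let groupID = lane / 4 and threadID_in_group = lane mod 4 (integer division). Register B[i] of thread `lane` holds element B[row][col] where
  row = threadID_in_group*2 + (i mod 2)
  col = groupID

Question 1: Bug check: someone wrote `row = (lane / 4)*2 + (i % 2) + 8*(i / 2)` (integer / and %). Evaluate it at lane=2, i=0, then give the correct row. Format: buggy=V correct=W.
buggy=0 correct=4

`(lane / 4)*2 + (i % 2) + 8*(i / 2)`[2,0]→0
lane 2→2/4=0, 2 mod 4=2
i=0  r:2·2+0→4  c:0
row: 0 vs 4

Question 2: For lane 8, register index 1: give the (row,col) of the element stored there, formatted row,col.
L=8->gid=8>>2=2, tid=8&3=0
[1]->row 0·2+1=1  col gid=2

1,2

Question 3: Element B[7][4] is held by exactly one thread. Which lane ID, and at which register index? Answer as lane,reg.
19,1

c: 4->gid=4  r: 7->tid=3,i&1=1
L=4*4+3=19  i=1=1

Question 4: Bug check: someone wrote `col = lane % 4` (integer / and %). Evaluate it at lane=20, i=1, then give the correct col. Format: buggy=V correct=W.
`lane % 4`[20,1]->0
L=20->gid=20>>2=5, tid=20&3=0
[1]->row 0·2+1=1  col gid=5
col: 0 vs 5

buggy=0 correct=5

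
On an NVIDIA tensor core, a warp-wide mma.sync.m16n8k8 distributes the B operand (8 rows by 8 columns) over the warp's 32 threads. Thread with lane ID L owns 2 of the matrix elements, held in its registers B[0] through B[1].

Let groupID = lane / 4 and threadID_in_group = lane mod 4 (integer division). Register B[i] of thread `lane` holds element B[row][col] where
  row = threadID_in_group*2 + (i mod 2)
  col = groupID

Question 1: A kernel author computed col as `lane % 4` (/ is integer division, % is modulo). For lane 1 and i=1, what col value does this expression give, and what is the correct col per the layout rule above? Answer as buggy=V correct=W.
`lane % 4`[1,1]→1
lane 1: G=0 (1/4), T=1 (1%4)
i=1: r=1*2+1=3, c=G=0
col: 1 vs 0

buggy=1 correct=0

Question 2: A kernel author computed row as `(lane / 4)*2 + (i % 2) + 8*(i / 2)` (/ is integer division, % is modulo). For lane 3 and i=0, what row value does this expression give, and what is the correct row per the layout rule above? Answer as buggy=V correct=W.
buggy=0 correct=6

`(lane / 4)*2 + (i % 2) + 8*(i / 2)`[3,0]->0
lane 3->3/4=0, 3 mod 4=3
i=0  r:2·3+0->6  c:0
row: 0 vs 6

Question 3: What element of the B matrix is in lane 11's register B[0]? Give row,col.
6,2

lane 11⇒11/4=2, 11 mod 4=3
i=0  r:2·3+0⇒6  c:2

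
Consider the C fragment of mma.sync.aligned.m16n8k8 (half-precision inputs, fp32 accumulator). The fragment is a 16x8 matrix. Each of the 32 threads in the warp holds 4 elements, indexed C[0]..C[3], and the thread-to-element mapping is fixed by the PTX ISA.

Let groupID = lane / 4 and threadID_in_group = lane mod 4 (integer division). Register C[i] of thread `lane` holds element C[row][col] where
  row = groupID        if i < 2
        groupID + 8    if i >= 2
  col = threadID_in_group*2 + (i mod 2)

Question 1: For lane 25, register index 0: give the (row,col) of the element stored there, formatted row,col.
L=25⇒gr=25>>2=6, th=25&3=1
[0]⇒row 6+0=6  col 1·2+0=2

6,2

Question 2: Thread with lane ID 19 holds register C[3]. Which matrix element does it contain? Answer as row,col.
L=19->gid=19>>2=4, tid=19&3=3
[3]->row 4+8=12  col 3·2+1=7

12,7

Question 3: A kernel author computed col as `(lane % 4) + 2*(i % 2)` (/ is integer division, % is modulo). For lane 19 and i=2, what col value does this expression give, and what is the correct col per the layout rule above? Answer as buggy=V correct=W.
`(lane % 4) + 2*(i % 2)`[19,2]->3
19: gid=4,tid=3
[2] (4+8,3*2+0) = (12,6)
col: 3 vs 6

buggy=3 correct=6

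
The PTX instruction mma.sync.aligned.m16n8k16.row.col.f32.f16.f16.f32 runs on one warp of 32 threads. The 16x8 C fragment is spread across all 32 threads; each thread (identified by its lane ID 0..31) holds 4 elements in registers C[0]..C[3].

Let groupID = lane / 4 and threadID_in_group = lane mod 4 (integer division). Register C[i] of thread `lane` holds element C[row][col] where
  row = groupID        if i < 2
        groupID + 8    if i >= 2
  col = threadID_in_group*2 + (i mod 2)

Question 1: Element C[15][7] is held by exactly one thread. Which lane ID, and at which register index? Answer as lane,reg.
31,3

r=15->g=7,rb=1  c=7->t=3,b0=1
L=7*4+3=31  i=1*2+1=3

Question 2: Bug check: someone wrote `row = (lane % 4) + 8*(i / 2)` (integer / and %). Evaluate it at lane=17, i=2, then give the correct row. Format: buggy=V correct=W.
buggy=9 correct=12

`(lane % 4) + 8*(i / 2)`[17,2]⇒9
L=17⇒gr=17>>2=4, th=17&3=1
[2]⇒row 4+8=12  col 1·2+0=2
row: 9 vs 12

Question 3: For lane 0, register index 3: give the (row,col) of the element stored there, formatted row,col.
8,1

L=0->g=0>>2=0, t=0&3=0
[3]->row 0+8=8  col 0·2+1=1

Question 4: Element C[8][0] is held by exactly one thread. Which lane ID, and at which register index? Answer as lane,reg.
0,2

r=8→G=0,rhi=1  c=0→T=0,p=0
L=0*4+0=0  i=1*2+0=2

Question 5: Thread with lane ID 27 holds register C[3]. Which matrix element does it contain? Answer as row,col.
L=27→G=27>>2=6, T=27&3=3
[3]→row 6+8=14  col 3·2+1=7

14,7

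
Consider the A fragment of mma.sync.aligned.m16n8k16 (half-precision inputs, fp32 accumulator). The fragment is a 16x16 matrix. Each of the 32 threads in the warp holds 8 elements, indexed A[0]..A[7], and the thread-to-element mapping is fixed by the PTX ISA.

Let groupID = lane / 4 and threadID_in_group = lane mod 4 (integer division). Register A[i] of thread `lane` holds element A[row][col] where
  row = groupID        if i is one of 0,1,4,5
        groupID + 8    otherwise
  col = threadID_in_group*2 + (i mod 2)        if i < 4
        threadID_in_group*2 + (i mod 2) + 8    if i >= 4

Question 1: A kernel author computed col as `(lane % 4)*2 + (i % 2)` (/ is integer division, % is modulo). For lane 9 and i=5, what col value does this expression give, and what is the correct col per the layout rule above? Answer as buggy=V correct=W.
`(lane % 4)*2 + (i % 2)`[9,5]->3
L=9->gid=9>>2=2, tid=9&3=1
[5]->row 2+0=2  col 1·2+1+8=11
col: 3 vs 11

buggy=3 correct=11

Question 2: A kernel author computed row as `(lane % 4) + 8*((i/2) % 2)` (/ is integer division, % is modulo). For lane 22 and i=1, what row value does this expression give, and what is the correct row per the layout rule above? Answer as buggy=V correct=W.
`(lane % 4) + 8*((i/2) % 2)`[22,1]->2
lane 22->22/4=5, 22 mod 4=2
i=1  r:5+0->5  c:2·2+1+0->5
row: 2 vs 5

buggy=2 correct=5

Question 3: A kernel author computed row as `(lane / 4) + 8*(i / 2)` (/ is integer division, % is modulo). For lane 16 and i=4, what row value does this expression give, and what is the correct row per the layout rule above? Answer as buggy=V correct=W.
`(lane / 4) + 8*(i / 2)`[16,4]->20
lane 16: g=4 (16/4), t=0 (16%4)
i=4: r=4+0=4, c=0*2+0+8=8
row: 20 vs 4

buggy=20 correct=4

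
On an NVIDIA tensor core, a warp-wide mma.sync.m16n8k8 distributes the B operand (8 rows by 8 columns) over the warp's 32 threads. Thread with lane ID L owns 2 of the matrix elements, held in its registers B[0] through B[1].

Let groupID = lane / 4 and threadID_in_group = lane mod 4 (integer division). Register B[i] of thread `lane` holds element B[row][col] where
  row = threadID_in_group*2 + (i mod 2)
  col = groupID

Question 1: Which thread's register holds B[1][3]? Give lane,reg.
c:3=>grp=3  r:1=>tig=0,lo=1
L=3*4+0=12  i=1=1

12,1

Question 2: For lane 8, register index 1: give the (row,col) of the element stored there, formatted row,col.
1,2

lane 8->8/4=2, 8 mod 4=0
i=1  r:2·0+1->1  c:2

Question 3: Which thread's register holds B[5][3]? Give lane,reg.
14,1

c=3->g=3  r=5->t=2,b0=1
L=3*4+2=14  i=1=1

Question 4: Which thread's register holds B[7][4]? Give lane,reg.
c=4⇒gr=4  r=7⇒th=3,odd=1
L=4*4+3=19  i=1=1

19,1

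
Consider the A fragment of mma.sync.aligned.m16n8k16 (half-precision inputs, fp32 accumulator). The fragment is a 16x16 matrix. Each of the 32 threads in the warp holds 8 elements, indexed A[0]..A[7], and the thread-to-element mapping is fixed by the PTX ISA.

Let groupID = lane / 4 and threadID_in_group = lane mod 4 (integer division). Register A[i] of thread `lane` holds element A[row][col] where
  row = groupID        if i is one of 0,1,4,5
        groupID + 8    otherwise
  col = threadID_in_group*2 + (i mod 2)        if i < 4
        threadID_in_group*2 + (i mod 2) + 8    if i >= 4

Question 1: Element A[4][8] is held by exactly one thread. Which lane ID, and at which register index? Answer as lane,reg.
16,4

r=4→G=4,rhi=0  c=8→chi=1,T=0,p=0
L=4*4+0=16  i=1*4+0*2+0=4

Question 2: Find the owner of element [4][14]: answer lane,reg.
19,4

r=4→G=4,rhi=0  c=14→chi=1,T=3,p=0
L=4*4+3=19  i=1*4+0*2+0=4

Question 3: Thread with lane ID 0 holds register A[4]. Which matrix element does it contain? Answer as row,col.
0,8

0: gid=0,tid=0
[4] (0+0,0*2+0+8) = (0,8)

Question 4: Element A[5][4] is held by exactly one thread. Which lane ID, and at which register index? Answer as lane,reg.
r=5⇒gr=5,Rb=0  c=4⇒Cb=0,th=2,odd=0
L=5*4+2=22  i=0*4+0*2+0=0

22,0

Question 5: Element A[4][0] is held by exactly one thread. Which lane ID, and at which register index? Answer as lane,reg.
16,0

r=4→G=4,rhi=0  c=0→chi=0,T=0,p=0
L=4*4+0=16  i=0*4+0*2+0=0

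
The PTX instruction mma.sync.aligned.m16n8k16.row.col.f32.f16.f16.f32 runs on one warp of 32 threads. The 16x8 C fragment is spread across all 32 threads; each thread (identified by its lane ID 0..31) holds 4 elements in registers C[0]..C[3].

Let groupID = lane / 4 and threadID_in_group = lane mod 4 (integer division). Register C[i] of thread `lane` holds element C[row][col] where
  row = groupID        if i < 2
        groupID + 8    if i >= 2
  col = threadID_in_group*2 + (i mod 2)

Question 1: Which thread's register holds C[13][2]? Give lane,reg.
21,2

r:13=>grp=5,rB=1  c:2=>tig=1,lo=0
L=5*4+1=21  i=1*2+0=2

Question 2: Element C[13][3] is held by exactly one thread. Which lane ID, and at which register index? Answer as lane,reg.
r=13→G=5,rhi=1  c=3→T=1,p=1
L=5*4+1=21  i=1*2+1=3

21,3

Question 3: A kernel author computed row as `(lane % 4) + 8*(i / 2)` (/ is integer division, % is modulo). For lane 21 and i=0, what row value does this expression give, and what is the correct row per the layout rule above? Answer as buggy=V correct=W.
`(lane % 4) + 8*(i / 2)`[21,0]⇒1
lane 21: gr=5 (21/4), th=1 (21%4)
i=0: r=5+0=5, c=1*2+0=2
row: 1 vs 5

buggy=1 correct=5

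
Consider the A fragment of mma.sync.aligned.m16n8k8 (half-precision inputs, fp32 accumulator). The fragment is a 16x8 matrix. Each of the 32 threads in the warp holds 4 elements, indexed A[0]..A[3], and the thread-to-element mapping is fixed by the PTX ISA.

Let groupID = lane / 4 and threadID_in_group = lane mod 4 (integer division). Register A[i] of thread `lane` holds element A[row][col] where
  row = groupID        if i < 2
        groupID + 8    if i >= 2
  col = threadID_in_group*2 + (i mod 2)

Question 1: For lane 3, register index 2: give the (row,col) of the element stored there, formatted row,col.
8,6

L=3->g=3>>2=0, t=3&3=3
[2]->row 0+8=8  col 3·2+0=6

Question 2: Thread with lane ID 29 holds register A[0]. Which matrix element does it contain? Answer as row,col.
7,2

lane 29=>29/4=7, 29 mod 4=1
i=0  r:7+0=>7  c:2·1+0=>2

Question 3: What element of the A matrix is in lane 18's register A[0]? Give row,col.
L=18=>grp=18>>2=4, tig=18&3=2
[0]=>row 4+0=4  col 2·2+0=4

4,4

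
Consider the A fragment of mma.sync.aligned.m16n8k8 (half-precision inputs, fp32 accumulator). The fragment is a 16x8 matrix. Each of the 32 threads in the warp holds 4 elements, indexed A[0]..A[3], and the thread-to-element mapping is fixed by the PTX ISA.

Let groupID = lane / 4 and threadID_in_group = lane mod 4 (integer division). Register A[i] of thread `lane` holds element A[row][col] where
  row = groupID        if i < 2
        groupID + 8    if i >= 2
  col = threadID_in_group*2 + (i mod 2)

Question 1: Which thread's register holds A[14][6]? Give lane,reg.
r=14→G=6,rhi=1  c=6→T=3,p=0
L=6*4+3=27  i=1*2+0=2

27,2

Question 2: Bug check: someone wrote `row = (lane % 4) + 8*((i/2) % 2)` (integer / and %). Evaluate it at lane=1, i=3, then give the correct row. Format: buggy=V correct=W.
buggy=9 correct=8

`(lane % 4) + 8*((i/2) % 2)`[1,3]⇒9
lane 1: gr=0 (1/4), th=1 (1%4)
i=3: r=0+8=8, c=1*2+1=3
row: 9 vs 8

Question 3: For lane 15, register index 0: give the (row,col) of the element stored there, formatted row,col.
L=15→G=15>>2=3, T=15&3=3
[0]→row 3+0=3  col 3·2+0=6

3,6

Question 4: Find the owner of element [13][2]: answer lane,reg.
21,2

r=13→G=5,rhi=1  c=2→T=1,p=0
L=5*4+1=21  i=1*2+0=2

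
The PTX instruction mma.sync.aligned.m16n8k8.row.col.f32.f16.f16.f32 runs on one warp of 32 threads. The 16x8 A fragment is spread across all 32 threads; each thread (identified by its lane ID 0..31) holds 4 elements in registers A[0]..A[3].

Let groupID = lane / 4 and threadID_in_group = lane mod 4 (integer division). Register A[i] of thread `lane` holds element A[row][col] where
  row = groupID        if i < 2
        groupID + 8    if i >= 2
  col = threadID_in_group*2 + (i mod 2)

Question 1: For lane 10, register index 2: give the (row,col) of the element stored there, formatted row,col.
10,4

lane 10->10/4=2, 10 mod 4=2
i=2  r:2+8->10  c:2·2+0->4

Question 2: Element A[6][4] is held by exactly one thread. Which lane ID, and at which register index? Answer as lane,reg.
26,0

r=6⇒gr=6,Rb=0  c=4⇒th=2,odd=0
L=6*4+2=26  i=0*2+0=0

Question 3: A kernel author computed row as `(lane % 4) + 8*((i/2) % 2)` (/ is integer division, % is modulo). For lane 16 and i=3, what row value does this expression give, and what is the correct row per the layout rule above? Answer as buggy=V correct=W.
buggy=8 correct=12

`(lane % 4) + 8*((i/2) % 2)`[16,3]->8
L=16->g=16>>2=4, t=16&3=0
[3]->row 4+8=12  col 0·2+1=1
row: 8 vs 12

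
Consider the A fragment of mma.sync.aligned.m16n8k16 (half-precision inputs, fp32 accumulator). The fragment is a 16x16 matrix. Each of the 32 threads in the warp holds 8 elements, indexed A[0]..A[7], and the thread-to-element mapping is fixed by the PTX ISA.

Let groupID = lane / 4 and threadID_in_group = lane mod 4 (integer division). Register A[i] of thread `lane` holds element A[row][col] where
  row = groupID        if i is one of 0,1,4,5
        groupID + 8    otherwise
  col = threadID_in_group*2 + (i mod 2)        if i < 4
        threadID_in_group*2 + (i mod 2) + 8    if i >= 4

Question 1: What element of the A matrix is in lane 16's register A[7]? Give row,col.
12,9

lane 16: gid=4 (16/4), tid=0 (16%4)
i=7: r=4+8=12, c=0*2+1+8=9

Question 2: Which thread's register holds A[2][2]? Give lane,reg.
r=2→G=2,rhi=0  c=2→chi=0,T=1,p=0
L=2*4+1=9  i=0*4+0*2+0=0

9,0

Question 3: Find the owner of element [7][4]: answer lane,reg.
30,0

r: 7->gid=7,r8=0  c: 4->c8=0,tid=2,i&1=0
L=7*4+2=30  i=0*4+0*2+0=0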